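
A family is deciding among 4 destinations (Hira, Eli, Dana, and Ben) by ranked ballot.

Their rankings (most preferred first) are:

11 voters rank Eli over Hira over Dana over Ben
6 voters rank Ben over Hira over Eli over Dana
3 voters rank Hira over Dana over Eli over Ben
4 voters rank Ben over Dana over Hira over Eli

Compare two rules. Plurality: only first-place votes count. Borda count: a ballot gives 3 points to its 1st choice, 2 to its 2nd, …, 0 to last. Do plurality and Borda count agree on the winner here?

No

Plurality first-place counts: Hira 3, Eli 11, Dana 0, Ben 10 → Eli.
Borda totals: Hira 47, Eli 42, Dana 25, Ben 30 → Hira.
The two rules disagree: plurality picks Eli, Borda picks Hira.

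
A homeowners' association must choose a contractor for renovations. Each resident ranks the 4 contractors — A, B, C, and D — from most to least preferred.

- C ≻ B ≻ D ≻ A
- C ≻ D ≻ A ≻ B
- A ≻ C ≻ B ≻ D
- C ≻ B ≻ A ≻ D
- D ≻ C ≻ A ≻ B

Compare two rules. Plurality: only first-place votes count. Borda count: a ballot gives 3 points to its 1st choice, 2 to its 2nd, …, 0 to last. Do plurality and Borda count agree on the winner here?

Plurality first-place counts: A 1, B 0, C 3, D 1 → C.
Borda totals: A 6, B 5, C 13, D 6 → C.
The two rules agree on C.

Yes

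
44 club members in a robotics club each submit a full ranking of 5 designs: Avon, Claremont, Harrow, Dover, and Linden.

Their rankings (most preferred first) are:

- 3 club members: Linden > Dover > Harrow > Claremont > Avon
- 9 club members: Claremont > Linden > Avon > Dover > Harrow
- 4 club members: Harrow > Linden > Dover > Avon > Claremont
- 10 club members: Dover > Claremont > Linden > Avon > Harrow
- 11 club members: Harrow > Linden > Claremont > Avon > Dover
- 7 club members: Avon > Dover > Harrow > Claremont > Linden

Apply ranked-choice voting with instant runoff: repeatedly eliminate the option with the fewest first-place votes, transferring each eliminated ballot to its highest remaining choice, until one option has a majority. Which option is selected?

Round 1: Harrow 15, Dover 10, Claremont 9, Avon 7, Linden 3. Linden has the fewest and is eliminated.
Round 2: Harrow 15, Dover 13, Claremont 9, Avon 7. Avon has the fewest and is eliminated.
Round 3: Dover 20, Harrow 15, Claremont 9. Claremont has the fewest and is eliminated.
Round 4: Dover 29, Harrow 15. Dover has a majority.

Dover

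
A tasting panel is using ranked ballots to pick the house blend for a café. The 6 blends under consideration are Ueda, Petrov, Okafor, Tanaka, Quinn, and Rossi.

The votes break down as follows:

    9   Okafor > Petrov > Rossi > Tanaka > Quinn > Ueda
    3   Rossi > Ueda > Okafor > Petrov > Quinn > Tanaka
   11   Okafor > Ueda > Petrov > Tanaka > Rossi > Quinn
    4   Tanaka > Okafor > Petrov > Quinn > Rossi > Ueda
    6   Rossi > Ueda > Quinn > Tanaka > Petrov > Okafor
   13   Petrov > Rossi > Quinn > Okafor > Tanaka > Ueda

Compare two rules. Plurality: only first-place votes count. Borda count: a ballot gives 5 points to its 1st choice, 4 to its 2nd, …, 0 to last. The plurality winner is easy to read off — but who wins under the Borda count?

Plurality first-place counts: Ueda 0, Petrov 13, Okafor 20, Tanaka 4, Quinn 0, Rossi 9 → Okafor.
Borda totals: Ueda 80, Petrov 158, Okafor 151, Tanaka 85, Quinn 77, Rossi 139 → Petrov.

Petrov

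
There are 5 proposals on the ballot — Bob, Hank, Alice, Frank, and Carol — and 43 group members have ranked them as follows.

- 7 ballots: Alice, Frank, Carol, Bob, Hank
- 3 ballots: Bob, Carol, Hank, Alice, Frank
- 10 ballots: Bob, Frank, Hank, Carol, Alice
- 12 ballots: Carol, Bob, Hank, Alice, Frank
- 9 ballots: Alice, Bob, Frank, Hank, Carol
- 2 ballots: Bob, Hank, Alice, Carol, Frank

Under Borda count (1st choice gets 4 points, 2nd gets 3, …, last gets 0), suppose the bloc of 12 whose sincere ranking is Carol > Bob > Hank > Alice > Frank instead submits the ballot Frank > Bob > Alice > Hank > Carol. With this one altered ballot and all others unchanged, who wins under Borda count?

Borda totals with the altered ballot: Bob 130, Hank 53, Alice 95, Frank 117, Carol 35.
The winner is unchanged: still Bob.

Bob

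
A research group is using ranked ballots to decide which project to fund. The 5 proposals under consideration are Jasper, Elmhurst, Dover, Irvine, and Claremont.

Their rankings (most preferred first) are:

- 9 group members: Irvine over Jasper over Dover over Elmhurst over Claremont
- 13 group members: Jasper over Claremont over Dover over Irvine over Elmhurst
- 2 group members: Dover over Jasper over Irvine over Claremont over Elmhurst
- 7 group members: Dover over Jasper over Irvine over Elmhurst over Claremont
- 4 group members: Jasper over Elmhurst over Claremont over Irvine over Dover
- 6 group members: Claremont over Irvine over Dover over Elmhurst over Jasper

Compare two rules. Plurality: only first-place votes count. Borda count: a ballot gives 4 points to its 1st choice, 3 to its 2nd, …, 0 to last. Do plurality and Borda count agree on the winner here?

Plurality first-place counts: Jasper 17, Elmhurst 0, Dover 9, Irvine 9, Claremont 6 → Jasper.
Borda totals: Jasper 122, Elmhurst 34, Dover 92, Irvine 89, Claremont 73 → Jasper.
The two rules agree on Jasper.

Yes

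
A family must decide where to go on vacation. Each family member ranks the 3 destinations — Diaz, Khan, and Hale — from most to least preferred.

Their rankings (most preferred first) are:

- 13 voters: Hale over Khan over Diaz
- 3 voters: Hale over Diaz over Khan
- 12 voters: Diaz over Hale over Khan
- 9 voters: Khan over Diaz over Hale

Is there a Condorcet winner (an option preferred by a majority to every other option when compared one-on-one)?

No

Head-to-head results (37 voters total):
Diaz vs Khan: Khan wins 22–15.
Diaz vs Hale: Diaz wins 21–16.
Khan vs Hale: Hale wins 28–9.
No candidate beats all others: Diaz beats Hale beats Khan beats Diaz, a majority cycle.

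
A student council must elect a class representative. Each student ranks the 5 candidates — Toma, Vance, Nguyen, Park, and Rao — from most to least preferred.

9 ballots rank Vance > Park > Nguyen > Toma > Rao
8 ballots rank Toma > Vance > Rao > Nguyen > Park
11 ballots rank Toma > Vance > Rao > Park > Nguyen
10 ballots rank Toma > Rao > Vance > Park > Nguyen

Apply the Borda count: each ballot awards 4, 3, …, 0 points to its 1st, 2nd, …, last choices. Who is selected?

Toma

Borda scores:
  Toma: 9·1 + 8·4 + 11·4 + 10·4 = 125
  Vance: 9·4 + 8·3 + 11·3 + 10·2 = 113
  Nguyen: 9·2 + 8·1 + 11·0 + 10·0 = 26
  Park: 9·3 + 8·0 + 11·1 + 10·1 = 48
  Rao: 9·0 + 8·2 + 11·2 + 10·3 = 68
Toma has the highest total.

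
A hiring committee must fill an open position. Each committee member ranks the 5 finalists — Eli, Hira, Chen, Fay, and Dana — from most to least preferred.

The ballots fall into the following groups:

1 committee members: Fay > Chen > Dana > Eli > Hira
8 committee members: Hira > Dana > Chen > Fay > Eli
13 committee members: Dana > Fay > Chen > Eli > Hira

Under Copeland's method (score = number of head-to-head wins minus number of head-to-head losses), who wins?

Pairwise results:
  Eli vs Hira: Eli wins 14–8.
  Eli vs Chen: Chen wins 22–0.
  Eli vs Fay: Fay wins 22–0.
  Eli vs Dana: Dana wins 22–0.
  Hira vs Chen: Chen wins 14–8.
  Hira vs Fay: Fay wins 14–8.
  Hira vs Dana: Dana wins 14–8.
  Chen vs Fay: Fay wins 14–8.
  Chen vs Dana: Dana wins 21–1.
  Fay vs Dana: Dana wins 21–1.
Copeland scores (wins − losses):
  Eli: 1 − 3 = -2
  Hira: 0 − 4 = -4
  Chen: 2 − 2 = 0
  Fay: 3 − 1 = 2
  Dana: 4 − 0 = 4
Dana has the best Copeland score.

Dana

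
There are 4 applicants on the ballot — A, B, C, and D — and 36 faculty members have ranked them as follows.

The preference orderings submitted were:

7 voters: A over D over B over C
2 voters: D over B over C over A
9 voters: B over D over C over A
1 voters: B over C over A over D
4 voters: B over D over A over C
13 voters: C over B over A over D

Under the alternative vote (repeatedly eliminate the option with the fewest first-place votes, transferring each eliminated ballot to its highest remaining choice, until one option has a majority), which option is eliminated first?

D

Round 1: B 14, C 13, A 7, D 2. D has the fewest and is eliminated.
Round 2: B 16, C 13, A 7. A has the fewest and is eliminated.
Round 3: B 23, C 13. B has a majority.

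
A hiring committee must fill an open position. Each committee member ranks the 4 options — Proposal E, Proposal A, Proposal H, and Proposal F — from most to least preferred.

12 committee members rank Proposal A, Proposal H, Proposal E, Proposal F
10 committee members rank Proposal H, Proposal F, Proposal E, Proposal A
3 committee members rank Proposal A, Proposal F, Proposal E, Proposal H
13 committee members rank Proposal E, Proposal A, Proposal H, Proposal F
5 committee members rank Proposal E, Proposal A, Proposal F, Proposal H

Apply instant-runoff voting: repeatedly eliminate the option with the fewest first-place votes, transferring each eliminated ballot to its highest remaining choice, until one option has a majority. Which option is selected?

Proposal E

Round 1: Proposal E 18, Proposal A 15, Proposal H 10, Proposal F 0. Proposal F has the fewest and is eliminated.
Round 2: Proposal E 18, Proposal A 15, Proposal H 10. Proposal H has the fewest and is eliminated.
Round 3: Proposal E 28, Proposal A 15. Proposal E has a majority.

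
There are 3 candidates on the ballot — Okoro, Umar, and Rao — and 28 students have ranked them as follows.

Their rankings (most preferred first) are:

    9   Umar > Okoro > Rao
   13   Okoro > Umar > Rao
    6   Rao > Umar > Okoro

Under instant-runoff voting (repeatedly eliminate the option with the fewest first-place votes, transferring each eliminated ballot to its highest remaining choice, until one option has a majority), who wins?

Round 1: Okoro 13, Umar 9, Rao 6. Rao has the fewest and is eliminated.
Round 2: Umar 15, Okoro 13. Umar has a majority.

Umar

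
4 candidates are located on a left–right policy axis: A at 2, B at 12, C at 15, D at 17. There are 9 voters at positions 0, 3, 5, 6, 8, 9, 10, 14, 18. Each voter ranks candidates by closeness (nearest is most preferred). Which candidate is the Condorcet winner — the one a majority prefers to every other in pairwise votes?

B

With single-peaked preferences on a line, the Condorcet winner is the candidate closest to the median voter.
The median voter (position 8) is closest to B at 12.
Check: B vs A — voters closer to B: 5 of 9.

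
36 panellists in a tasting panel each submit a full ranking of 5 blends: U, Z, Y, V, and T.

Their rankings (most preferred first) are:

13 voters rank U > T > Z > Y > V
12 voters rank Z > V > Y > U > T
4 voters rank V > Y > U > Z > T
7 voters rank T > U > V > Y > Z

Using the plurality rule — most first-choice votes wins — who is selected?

First-place vote totals:
  U: 13
  Z: 12
  Y: 0
  V: 4
  T: 7
U has the most first-place votes.

U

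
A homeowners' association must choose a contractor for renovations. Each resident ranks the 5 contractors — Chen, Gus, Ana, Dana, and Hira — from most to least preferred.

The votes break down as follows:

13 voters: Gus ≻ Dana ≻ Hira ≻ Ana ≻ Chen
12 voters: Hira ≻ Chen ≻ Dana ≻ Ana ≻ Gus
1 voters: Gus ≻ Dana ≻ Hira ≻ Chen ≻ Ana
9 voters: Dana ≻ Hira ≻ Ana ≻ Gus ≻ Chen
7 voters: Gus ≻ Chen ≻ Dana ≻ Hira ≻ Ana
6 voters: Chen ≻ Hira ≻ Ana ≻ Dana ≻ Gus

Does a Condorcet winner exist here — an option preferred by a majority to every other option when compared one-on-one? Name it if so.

Head-to-head results (48 voters total):
Chen vs Gus: Gus wins 30–18.
Chen vs Ana: Chen wins 26–22.
Chen vs Dana: Chen wins 25–23.
Chen vs Hira: Hira wins 35–13.
Gus vs Ana: Ana wins 27–21.
Gus vs Dana: Dana wins 27–21.
Gus vs Hira: Hira wins 27–21.
Ana vs Dana: Dana wins 42–6.
Ana vs Hira: Hira wins 48–0.
Dana vs Hira: Dana wins 30–18.
No candidate beats all others: Chen beats Ana beats Gus beats Chen, a majority cycle.

There is no Condorcet winner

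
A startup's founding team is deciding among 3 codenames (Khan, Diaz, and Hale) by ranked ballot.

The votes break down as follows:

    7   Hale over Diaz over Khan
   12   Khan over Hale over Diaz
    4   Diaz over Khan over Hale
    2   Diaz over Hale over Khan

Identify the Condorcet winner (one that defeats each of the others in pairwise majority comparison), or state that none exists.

Head-to-head results (25 voters total):
Khan vs Diaz: Diaz wins 13–12.
Khan vs Hale: Khan wins 16–9.
Diaz vs Hale: Hale wins 19–6.
No candidate beats all others: Khan beats Hale beats Diaz beats Khan, a majority cycle.

None — there is no Condorcet winner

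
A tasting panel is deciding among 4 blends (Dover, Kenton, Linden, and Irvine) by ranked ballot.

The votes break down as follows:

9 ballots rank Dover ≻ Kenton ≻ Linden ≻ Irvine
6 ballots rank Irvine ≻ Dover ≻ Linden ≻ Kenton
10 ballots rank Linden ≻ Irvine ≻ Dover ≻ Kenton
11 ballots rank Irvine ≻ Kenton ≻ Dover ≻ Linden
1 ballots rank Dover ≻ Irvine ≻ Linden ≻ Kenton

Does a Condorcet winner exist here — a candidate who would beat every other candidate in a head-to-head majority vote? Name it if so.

None — there is no Condorcet winner

Head-to-head results (37 voters total):
Dover vs Kenton: Dover wins 26–11.
Dover vs Linden: Dover wins 27–10.
Dover vs Irvine: Irvine wins 27–10.
Kenton vs Linden: Kenton wins 20–17.
Kenton vs Irvine: Irvine wins 28–9.
Linden vs Irvine: Linden wins 19–18.
No candidate beats all others: Dover beats Linden beats Irvine beats Dover, a majority cycle.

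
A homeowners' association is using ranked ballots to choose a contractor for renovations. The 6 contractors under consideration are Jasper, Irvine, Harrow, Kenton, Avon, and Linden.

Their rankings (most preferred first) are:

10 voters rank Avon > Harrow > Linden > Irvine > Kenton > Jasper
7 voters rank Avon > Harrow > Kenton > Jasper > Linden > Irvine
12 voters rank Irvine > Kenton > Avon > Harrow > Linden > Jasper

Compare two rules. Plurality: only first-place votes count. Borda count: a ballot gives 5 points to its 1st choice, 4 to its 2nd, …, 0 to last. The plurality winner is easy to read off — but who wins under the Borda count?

Plurality first-place counts: Jasper 0, Irvine 12, Harrow 0, Kenton 0, Avon 17, Linden 0 → Avon.
Borda totals: Jasper 14, Irvine 80, Harrow 92, Kenton 79, Avon 121, Linden 49 → Avon.

Avon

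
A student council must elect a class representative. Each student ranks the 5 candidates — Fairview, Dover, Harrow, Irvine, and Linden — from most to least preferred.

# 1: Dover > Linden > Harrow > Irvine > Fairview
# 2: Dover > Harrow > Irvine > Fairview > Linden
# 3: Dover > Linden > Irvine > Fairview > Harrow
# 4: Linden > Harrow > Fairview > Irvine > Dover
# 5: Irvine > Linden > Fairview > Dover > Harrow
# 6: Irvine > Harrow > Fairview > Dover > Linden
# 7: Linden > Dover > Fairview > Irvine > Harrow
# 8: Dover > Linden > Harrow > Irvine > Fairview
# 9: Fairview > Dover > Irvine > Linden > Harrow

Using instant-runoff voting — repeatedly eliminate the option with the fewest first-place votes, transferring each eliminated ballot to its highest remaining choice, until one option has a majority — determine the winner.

Round 1: Dover 4, Irvine 2, Linden 2, Fairview 1, Harrow 0. Harrow has the fewest and is eliminated.
Round 2: Dover 4, Irvine 2, Linden 2, Fairview 1. Fairview has the fewest and is eliminated.
Round 3: Dover 5, Irvine 2, Linden 2. Dover has a majority.

Dover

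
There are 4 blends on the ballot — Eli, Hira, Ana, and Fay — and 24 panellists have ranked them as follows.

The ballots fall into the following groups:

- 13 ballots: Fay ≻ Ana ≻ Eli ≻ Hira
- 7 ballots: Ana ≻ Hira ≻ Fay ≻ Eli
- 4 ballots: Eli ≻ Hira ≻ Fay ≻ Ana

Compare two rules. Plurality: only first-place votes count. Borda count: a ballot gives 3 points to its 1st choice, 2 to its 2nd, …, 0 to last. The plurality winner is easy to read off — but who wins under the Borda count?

Fay

Plurality first-place counts: Eli 4, Hira 0, Ana 7, Fay 13 → Fay.
Borda totals: Eli 25, Hira 22, Ana 47, Fay 50 → Fay.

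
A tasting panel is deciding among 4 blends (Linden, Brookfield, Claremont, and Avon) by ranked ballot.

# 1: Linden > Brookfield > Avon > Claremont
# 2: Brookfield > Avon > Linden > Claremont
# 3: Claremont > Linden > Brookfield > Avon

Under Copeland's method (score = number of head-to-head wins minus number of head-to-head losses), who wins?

Pairwise results:
  Linden vs Brookfield: Linden wins 2–1.
  Linden vs Claremont: Linden wins 2–1.
  Linden vs Avon: Linden wins 2–1.
  Brookfield vs Claremont: Brookfield wins 2–1.
  Brookfield vs Avon: Brookfield wins 3–0.
  Claremont vs Avon: Avon wins 2–1.
Copeland scores (wins − losses):
  Linden: 3 − 0 = 3
  Brookfield: 2 − 1 = 1
  Claremont: 0 − 3 = -3
  Avon: 1 − 2 = -1
Linden has the best Copeland score.

Linden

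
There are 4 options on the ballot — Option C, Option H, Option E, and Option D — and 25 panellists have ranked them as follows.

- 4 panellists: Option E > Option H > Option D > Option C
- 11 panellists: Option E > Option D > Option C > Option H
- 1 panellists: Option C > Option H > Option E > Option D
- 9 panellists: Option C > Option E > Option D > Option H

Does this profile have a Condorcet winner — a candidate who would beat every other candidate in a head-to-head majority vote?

Yes

Head-to-head results (25 voters total):
Option C vs Option H: Option C wins 21–4.
Option C vs Option E: Option E wins 15–10.
Option C vs Option D: Option D wins 15–10.
Option H vs Option E: Option E wins 24–1.
Option H vs Option D: Option D wins 20–5.
Option E vs Option D: Option E wins 25–0.
Option E beats each rival — Option C (15–10), Option H (24–1), Option D (25–0) — so Option E is the Condorcet winner.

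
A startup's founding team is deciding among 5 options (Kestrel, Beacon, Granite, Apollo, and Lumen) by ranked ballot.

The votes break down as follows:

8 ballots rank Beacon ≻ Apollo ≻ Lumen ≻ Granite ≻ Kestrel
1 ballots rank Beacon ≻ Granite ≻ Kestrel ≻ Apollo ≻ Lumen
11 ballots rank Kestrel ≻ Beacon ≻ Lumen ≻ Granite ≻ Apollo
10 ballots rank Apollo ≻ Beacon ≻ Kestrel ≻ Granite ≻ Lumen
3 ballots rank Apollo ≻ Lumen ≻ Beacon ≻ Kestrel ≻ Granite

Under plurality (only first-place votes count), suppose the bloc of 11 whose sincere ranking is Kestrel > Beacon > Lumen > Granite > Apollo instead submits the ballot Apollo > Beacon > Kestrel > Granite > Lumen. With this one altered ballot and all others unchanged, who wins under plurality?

First-place totals with the altered ballot: Kestrel 0, Beacon 9, Granite 0, Apollo 24, Lumen 0.
The winner is unchanged: still Apollo.

Apollo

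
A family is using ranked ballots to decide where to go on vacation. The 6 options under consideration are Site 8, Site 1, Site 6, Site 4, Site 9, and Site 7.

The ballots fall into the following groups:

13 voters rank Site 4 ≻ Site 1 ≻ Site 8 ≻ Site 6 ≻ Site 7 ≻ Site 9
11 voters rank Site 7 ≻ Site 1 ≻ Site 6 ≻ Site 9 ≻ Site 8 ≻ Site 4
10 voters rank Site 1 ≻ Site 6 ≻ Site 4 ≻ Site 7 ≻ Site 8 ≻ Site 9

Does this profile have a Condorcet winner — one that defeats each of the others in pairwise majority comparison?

Yes

Head-to-head results (34 voters total):
Site 8 vs Site 1: Site 1 wins 34–0.
Site 8 vs Site 6: Site 6 wins 21–13.
Site 8 vs Site 4: Site 4 wins 23–11.
Site 8 vs Site 9: Site 8 wins 23–11.
Site 8 vs Site 7: Site 7 wins 21–13.
Site 1 vs Site 6: Site 1 wins 34–0.
Site 1 vs Site 4: Site 1 wins 21–13.
Site 1 vs Site 9: Site 1 wins 34–0.
Site 1 vs Site 7: Site 1 wins 23–11.
Site 6 vs Site 4: Site 6 wins 21–13.
Site 6 vs Site 9: Site 6 wins 34–0.
Site 6 vs Site 7: Site 6 wins 23–11.
Site 4 vs Site 9: Site 4 wins 23–11.
Site 4 vs Site 7: Site 4 wins 23–11.
Site 9 vs Site 7: Site 7 wins 34–0.
Site 1 beats each rival — Site 8 (34–0), Site 6 (34–0), Site 4 (21–13), Site 9 (34–0), Site 7 (23–11) — so Site 1 is the Condorcet winner.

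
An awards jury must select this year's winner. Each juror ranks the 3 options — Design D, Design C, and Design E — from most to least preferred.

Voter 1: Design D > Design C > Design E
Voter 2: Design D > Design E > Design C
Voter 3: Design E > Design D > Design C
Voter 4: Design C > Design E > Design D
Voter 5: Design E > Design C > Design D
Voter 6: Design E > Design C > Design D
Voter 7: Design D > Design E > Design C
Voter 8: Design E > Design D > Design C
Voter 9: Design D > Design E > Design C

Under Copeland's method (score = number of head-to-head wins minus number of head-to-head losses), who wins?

Design E

Pairwise results:
  Design D vs Design C: Design D wins 6–3.
  Design D vs Design E: Design E wins 5–4.
  Design C vs Design E: Design E wins 7–2.
Copeland scores (wins − losses):
  Design D: 1 − 1 = 0
  Design C: 0 − 2 = -2
  Design E: 2 − 0 = 2
Design E has the best Copeland score.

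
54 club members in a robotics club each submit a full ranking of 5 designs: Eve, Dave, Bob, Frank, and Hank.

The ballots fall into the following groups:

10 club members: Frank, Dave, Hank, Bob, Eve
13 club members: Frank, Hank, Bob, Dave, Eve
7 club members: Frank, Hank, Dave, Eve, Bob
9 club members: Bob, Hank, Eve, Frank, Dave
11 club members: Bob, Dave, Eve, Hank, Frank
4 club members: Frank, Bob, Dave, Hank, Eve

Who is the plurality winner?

Frank

First-place vote totals:
  Eve: 0
  Dave: 0
  Bob: 20
  Frank: 34
  Hank: 0
Frank has the most first-place votes.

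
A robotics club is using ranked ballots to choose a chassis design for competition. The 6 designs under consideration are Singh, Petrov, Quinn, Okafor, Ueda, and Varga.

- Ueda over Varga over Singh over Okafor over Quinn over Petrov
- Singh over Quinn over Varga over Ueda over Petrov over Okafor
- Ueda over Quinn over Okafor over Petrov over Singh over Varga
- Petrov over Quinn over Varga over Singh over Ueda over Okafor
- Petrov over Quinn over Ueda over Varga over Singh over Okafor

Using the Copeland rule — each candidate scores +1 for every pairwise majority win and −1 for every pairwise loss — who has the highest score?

Quinn

Pairwise results:
  Singh vs Petrov: Petrov wins 3–2.
  Singh vs Quinn: Quinn wins 3–2.
  Singh vs Okafor: Singh wins 4–1.
  Singh vs Ueda: Ueda wins 3–2.
  Singh vs Varga: Varga wins 3–2.
  Petrov vs Quinn: Quinn wins 3–2.
  Petrov vs Okafor: Petrov wins 3–2.
  Petrov vs Ueda: Ueda wins 3–2.
  Petrov vs Varga: Petrov wins 3–2.
  Quinn vs Okafor: Quinn wins 4–1.
  Quinn vs Ueda: Quinn wins 3–2.
  Quinn vs Varga: Quinn wins 4–1.
  Okafor vs Ueda: Ueda wins 5–0.
  Okafor vs Varga: Varga wins 4–1.
  Ueda vs Varga: Ueda wins 3–2.
Copeland scores (wins − losses):
  Singh: 1 − 4 = -3
  Petrov: 3 − 2 = 1
  Quinn: 5 − 0 = 5
  Okafor: 0 − 5 = -5
  Ueda: 4 − 1 = 3
  Varga: 2 − 3 = -1
Quinn has the best Copeland score.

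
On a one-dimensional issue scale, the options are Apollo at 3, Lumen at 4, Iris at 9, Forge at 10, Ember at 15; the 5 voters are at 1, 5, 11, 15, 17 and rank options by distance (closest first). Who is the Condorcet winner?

Forge

With single-peaked preferences on a line, the Condorcet winner is the candidate closest to the median voter.
The median voter (position 11) is closest to Forge at 10.
Check: Forge vs Ember — voters closer to Forge: 3 of 5.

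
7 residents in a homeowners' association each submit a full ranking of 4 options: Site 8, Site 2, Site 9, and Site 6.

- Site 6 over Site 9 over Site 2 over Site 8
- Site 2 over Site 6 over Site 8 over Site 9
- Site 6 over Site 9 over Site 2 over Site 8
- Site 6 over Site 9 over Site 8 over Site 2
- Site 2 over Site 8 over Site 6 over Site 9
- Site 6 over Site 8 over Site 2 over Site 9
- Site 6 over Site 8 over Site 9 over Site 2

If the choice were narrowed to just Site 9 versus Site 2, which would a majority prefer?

Ballots ranking Site 9 above Site 2: 4.
Ballots ranking Site 2 above Site 9: 3.
Site 9 wins the head-to-head, 4–3.

Site 9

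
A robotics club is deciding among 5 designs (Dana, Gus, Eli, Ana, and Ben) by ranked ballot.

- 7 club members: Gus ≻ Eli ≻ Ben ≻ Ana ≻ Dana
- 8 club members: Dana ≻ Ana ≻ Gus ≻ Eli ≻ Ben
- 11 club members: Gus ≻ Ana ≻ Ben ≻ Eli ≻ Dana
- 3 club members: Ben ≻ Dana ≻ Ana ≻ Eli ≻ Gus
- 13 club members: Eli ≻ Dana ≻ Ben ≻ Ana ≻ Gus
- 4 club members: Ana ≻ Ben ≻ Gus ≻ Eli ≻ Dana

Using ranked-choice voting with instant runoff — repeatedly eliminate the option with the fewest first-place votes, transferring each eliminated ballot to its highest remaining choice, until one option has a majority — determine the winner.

Round 1: Gus 18, Eli 13, Dana 8, Ana 4, Ben 3. Ben has the fewest and is eliminated.
Round 2: Gus 18, Eli 13, Dana 11, Ana 4. Ana has the fewest and is eliminated.
Round 3: Gus 22, Eli 13, Dana 11. Dana has the fewest and is eliminated.
Round 4: Gus 30, Eli 16. Gus has a majority.

Gus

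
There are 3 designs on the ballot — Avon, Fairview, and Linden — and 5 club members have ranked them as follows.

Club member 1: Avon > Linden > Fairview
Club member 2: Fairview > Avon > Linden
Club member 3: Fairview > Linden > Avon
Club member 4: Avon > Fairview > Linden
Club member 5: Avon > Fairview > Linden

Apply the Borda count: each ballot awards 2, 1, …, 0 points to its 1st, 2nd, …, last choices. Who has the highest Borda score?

Borda scores:
  Avon: 2 + 1 + 0 + 2 + 2 = 7
  Fairview: 0 + 2 + 2 + 1 + 1 = 6
  Linden: 1 + 0 + 1 + 0 + 0 = 2
Avon has the highest total.

Avon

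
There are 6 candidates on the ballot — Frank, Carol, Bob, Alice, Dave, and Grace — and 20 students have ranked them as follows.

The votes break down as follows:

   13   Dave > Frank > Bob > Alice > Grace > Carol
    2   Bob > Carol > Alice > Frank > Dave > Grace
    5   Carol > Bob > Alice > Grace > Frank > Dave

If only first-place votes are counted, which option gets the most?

Dave

First-place vote totals:
  Frank: 0
  Carol: 5
  Bob: 2
  Alice: 0
  Dave: 13
  Grace: 0
Dave has the most first-place votes.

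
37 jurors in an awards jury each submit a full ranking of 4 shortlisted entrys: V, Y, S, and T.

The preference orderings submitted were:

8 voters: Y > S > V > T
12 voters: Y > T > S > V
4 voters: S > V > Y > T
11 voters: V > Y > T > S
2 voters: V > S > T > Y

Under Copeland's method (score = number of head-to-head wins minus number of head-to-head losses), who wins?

Y

Pairwise results:
  V vs Y: Y wins 20–17.
  V vs S: S wins 24–13.
  V vs T: V wins 25–12.
  Y vs S: Y wins 31–6.
  Y vs T: Y wins 35–2.
  S vs T: T wins 23–14.
Copeland scores (wins − losses):
  V: 1 − 2 = -1
  Y: 3 − 0 = 3
  S: 1 − 2 = -1
  T: 1 − 2 = -1
Y has the best Copeland score.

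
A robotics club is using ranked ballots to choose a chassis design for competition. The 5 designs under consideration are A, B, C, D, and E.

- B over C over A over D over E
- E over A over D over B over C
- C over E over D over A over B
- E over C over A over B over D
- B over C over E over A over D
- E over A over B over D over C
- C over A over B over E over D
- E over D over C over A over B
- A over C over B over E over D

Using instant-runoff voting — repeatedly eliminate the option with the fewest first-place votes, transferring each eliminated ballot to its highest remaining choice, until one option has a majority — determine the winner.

Round 1: E 4, B 2, C 2, A 1, D 0. D has the fewest and is eliminated.
Round 2: E 4, B 2, C 2, A 1. A has the fewest and is eliminated.
Round 3: E 4, C 3, B 2. B has the fewest and is eliminated.
Round 4: C 5, E 4. C has a majority.

C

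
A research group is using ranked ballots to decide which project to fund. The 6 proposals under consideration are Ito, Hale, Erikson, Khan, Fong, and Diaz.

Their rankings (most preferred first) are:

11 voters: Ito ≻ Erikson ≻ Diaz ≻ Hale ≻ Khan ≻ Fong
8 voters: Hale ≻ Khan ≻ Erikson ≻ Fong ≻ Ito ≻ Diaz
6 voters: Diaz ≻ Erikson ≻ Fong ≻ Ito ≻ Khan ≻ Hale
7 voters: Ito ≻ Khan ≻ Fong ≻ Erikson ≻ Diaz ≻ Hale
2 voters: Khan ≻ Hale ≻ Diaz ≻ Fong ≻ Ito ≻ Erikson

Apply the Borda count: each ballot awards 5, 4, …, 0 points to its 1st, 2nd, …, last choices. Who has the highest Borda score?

Ito

Borda scores:
  Ito: 11·5 + 8·1 + 6·2 + 7·5 + 2·1 = 112
  Hale: 11·2 + 8·5 + 6·0 + 7·0 + 2·4 = 70
  Erikson: 11·4 + 8·3 + 6·4 + 7·2 + 2·0 = 106
  Khan: 11·1 + 8·4 + 6·1 + 7·4 + 2·5 = 87
  Fong: 11·0 + 8·2 + 6·3 + 7·3 + 2·2 = 59
  Diaz: 11·3 + 8·0 + 6·5 + 7·1 + 2·3 = 76
Ito has the highest total.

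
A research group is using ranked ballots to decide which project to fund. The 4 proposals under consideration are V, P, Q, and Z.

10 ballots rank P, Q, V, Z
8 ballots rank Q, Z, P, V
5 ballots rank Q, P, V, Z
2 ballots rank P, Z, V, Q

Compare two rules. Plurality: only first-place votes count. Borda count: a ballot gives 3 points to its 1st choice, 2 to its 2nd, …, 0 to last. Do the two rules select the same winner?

Yes

Plurality first-place counts: V 0, P 12, Q 13, Z 0 → Q.
Borda totals: V 17, P 54, Q 59, Z 20 → Q.
The two rules agree on Q.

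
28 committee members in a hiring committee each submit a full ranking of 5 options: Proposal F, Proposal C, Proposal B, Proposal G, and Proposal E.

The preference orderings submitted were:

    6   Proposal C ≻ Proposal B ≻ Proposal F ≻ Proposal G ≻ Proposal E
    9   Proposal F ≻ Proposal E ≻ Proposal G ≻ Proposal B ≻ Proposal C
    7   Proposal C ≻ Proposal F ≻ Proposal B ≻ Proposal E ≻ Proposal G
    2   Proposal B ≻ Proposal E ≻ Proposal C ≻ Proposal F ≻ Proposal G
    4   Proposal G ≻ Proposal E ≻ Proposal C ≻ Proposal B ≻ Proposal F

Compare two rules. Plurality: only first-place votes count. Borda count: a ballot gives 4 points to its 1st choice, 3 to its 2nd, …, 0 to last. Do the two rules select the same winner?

Plurality first-place counts: Proposal F 9, Proposal C 13, Proposal B 2, Proposal G 4, Proposal E 0 → Proposal C.
Borda totals: Proposal F 71, Proposal C 64, Proposal B 53, Proposal G 40, Proposal E 52 → Proposal F.
The two rules disagree: plurality picks Proposal C, Borda picks Proposal F.

No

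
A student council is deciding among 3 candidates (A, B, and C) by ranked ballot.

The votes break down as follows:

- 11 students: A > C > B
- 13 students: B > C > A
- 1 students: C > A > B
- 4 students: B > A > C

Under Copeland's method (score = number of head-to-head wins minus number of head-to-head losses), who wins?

B

Pairwise results:
  A vs B: B wins 17–12.
  A vs C: A wins 15–14.
  B vs C: B wins 17–12.
Copeland scores (wins − losses):
  A: 1 − 1 = 0
  B: 2 − 0 = 2
  C: 0 − 2 = -2
B has the best Copeland score.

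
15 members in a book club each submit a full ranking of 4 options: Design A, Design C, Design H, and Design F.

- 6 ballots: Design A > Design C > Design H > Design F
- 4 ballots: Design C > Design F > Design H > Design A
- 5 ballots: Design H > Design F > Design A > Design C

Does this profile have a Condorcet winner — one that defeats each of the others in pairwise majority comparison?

No

Head-to-head results (15 voters total):
Design A vs Design C: Design A wins 11–4.
Design A vs Design H: Design H wins 9–6.
Design A vs Design F: Design F wins 9–6.
Design C vs Design H: Design C wins 10–5.
Design C vs Design F: Design C wins 10–5.
Design H vs Design F: Design H wins 11–4.
No candidate beats all others: Design A beats Design C beats Design H beats Design A, a majority cycle.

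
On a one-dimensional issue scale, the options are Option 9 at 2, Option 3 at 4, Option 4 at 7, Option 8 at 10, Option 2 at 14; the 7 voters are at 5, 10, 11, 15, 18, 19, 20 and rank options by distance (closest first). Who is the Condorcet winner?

Option 2

With single-peaked preferences on a line, the Condorcet winner is the candidate closest to the median voter.
The median voter (position 15) is closest to Option 2 at 14.
Check: Option 2 vs Option 4 — voters closer to Option 2: 5 of 7.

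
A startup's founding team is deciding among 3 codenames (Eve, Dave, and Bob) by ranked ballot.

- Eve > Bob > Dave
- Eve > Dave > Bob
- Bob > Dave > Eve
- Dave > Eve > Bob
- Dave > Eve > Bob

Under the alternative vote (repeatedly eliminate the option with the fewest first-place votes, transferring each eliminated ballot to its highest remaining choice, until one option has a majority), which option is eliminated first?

Round 1: Eve 2, Dave 2, Bob 1. Bob has the fewest and is eliminated.
Round 2: Dave 3, Eve 2. Dave has a majority.

Bob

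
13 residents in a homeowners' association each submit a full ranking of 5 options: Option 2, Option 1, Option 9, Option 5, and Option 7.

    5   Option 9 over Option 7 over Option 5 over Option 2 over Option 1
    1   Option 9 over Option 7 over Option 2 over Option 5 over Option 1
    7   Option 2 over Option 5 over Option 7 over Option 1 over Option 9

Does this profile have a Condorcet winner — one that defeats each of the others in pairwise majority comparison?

Yes

Head-to-head results (13 voters total):
Option 2 vs Option 1: Option 2 wins 13–0.
Option 2 vs Option 9: Option 2 wins 7–6.
Option 2 vs Option 5: Option 2 wins 8–5.
Option 2 vs Option 7: Option 2 wins 7–6.
Option 1 vs Option 9: Option 1 wins 7–6.
Option 1 vs Option 5: Option 5 wins 13–0.
Option 1 vs Option 7: Option 7 wins 13–0.
Option 9 vs Option 5: Option 5 wins 7–6.
Option 9 vs Option 7: Option 7 wins 7–6.
Option 5 vs Option 7: Option 5 wins 7–6.
Option 2 beats each rival — Option 1 (13–0), Option 9 (7–6), Option 5 (8–5), Option 7 (7–6) — so Option 2 is the Condorcet winner.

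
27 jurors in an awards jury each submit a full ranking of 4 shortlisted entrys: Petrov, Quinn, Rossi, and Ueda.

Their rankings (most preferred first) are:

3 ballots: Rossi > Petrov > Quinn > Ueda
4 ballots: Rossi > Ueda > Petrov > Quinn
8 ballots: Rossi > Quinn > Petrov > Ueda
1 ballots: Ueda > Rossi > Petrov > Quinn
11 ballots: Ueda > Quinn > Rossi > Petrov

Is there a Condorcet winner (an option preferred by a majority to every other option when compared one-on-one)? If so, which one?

Rossi

Head-to-head results (27 voters total):
Petrov vs Quinn: Quinn wins 19–8.
Petrov vs Rossi: Rossi wins 27–0.
Petrov vs Ueda: Ueda wins 16–11.
Quinn vs Rossi: Rossi wins 16–11.
Quinn vs Ueda: Ueda wins 16–11.
Rossi vs Ueda: Rossi wins 15–12.
Rossi beats each rival — Petrov (27–0), Quinn (16–11), Ueda (15–12) — so Rossi is the Condorcet winner.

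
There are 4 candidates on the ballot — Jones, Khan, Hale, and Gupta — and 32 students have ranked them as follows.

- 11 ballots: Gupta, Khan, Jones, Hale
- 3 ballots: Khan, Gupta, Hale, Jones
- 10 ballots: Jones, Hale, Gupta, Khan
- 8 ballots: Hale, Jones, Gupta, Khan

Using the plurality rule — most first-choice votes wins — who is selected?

Gupta

First-place vote totals:
  Jones: 10
  Khan: 3
  Hale: 8
  Gupta: 11
Gupta has the most first-place votes.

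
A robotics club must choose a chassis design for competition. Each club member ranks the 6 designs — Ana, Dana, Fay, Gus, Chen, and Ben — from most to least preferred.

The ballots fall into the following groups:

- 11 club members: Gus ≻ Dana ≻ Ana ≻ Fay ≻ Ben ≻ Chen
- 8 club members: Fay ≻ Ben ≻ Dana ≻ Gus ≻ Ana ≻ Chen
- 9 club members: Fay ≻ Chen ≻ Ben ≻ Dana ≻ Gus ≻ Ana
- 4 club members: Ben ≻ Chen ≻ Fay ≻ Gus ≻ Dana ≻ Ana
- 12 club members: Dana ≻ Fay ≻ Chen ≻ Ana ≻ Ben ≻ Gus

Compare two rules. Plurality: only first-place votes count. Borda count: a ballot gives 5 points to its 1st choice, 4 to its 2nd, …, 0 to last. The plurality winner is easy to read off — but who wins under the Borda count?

Plurality first-place counts: Ana 0, Dana 12, Fay 17, Gus 11, Chen 0, Ben 4 → Fay.
Borda totals: Ana 65, Dana 150, Fay 167, Gus 88, Chen 88, Ben 102 → Fay.

Fay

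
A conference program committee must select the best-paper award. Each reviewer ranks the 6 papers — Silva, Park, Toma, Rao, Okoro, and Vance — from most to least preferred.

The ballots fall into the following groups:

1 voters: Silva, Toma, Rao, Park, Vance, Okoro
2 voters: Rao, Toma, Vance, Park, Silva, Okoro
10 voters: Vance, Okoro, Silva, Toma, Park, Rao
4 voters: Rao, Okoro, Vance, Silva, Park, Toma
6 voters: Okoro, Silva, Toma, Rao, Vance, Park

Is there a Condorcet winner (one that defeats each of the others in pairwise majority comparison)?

No

Head-to-head results (23 voters total):
Silva vs Park: Silva wins 21–2.
Silva vs Toma: Silva wins 21–2.
Silva vs Rao: Silva wins 17–6.
Silva vs Okoro: Okoro wins 20–3.
Silva vs Vance: Vance wins 16–7.
Park vs Toma: Toma wins 19–4.
Park vs Rao: Rao wins 13–10.
Park vs Okoro: Okoro wins 20–3.
Park vs Vance: Vance wins 22–1.
Toma vs Rao: Toma wins 17–6.
Toma vs Okoro: Okoro wins 20–3.
Toma vs Vance: Vance wins 14–9.
Rao vs Okoro: Okoro wins 16–7.
Rao vs Vance: Rao wins 13–10.
Okoro vs Vance: Vance wins 13–10.
No candidate beats all others: Silva beats Rao beats Vance beats Silva, a majority cycle.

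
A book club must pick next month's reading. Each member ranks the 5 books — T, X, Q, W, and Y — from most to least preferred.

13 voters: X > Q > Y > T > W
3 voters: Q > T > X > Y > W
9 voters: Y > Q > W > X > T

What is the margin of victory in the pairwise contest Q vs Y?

Ballots ranking Q above Y: 13+3 = 16.
Ballots ranking Y above Q: 9.
Q wins 16–9, a margin of 7.

7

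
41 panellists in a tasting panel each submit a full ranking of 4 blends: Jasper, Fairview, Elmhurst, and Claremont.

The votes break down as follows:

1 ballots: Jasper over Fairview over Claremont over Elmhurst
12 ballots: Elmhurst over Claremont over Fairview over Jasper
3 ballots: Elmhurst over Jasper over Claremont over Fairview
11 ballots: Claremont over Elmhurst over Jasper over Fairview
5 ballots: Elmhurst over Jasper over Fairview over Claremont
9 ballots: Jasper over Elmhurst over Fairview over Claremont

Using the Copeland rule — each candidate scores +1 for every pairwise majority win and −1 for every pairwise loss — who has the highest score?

Elmhurst

Pairwise results:
  Jasper vs Fairview: Jasper wins 29–12.
  Jasper vs Elmhurst: Elmhurst wins 31–10.
  Jasper vs Claremont: Claremont wins 23–18.
  Fairview vs Elmhurst: Elmhurst wins 40–1.
  Fairview vs Claremont: Claremont wins 26–15.
  Elmhurst vs Claremont: Elmhurst wins 29–12.
Copeland scores (wins − losses):
  Jasper: 1 − 2 = -1
  Fairview: 0 − 3 = -3
  Elmhurst: 3 − 0 = 3
  Claremont: 2 − 1 = 1
Elmhurst has the best Copeland score.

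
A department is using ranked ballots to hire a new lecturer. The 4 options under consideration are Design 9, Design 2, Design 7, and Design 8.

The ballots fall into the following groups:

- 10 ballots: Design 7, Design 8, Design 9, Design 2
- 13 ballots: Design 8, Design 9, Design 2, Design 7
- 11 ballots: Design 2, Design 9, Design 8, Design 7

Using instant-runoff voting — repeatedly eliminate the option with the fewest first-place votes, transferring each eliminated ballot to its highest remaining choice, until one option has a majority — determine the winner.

Round 1: Design 8 13, Design 2 11, Design 7 10, Design 9 0. Design 9 has the fewest and is eliminated.
Round 2: Design 8 13, Design 2 11, Design 7 10. Design 7 has the fewest and is eliminated.
Round 3: Design 8 23, Design 2 11. Design 8 has a majority.

Design 8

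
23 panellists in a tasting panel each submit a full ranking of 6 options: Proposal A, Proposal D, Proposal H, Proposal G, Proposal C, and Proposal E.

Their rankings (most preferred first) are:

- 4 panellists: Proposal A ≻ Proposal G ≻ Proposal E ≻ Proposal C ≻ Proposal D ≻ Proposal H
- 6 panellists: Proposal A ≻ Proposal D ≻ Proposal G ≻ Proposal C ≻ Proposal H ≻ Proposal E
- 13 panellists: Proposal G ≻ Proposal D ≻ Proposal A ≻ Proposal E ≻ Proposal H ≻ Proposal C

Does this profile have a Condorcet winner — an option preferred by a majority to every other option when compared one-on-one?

Yes

Head-to-head results (23 voters total):
Proposal A vs Proposal D: Proposal D wins 13–10.
Proposal A vs Proposal H: Proposal A wins 23–0.
Proposal A vs Proposal G: Proposal G wins 13–10.
Proposal A vs Proposal C: Proposal A wins 23–0.
Proposal A vs Proposal E: Proposal A wins 23–0.
Proposal D vs Proposal H: Proposal D wins 23–0.
Proposal D vs Proposal G: Proposal G wins 17–6.
Proposal D vs Proposal C: Proposal D wins 19–4.
Proposal D vs Proposal E: Proposal D wins 19–4.
Proposal H vs Proposal G: Proposal G wins 23–0.
Proposal H vs Proposal C: Proposal H wins 13–10.
Proposal H vs Proposal E: Proposal E wins 17–6.
Proposal G vs Proposal C: Proposal G wins 23–0.
Proposal G vs Proposal E: Proposal G wins 23–0.
Proposal C vs Proposal E: Proposal E wins 17–6.
Proposal G beats each rival — Proposal A (13–10), Proposal D (17–6), Proposal H (23–0), Proposal C (23–0), Proposal E (23–0) — so Proposal G is the Condorcet winner.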